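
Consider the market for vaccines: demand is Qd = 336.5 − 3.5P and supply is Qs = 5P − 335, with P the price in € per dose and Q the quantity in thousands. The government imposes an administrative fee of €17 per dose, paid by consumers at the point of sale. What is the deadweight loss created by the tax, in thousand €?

Deadweight loss = €297.5 thousand.

Without the tax, 336.5 − 3.5P = 5P − 335 gives 8.5P = 671.5, so P* = €79 and Q* = 60.
With the tax collected from consumers, demand (in seller-price terms) shifts: Qd = 336.5 − 3.5(P + 17).
Solving gives Q = 25 with consumers paying €89 and producers receiving €72 (the €17 wedge).
Quantity falls by |ΔQ| = |60 − 25| = 35.
DWL = ½ · t · |ΔQ| = ½ · 17 · 35 = €297.5.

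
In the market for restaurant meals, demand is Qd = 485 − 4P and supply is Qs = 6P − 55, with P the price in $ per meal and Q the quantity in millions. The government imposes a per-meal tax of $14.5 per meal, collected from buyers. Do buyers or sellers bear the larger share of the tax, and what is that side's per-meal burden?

Buyers bear the larger share: $8.7 per meal.

Before the tax: set 485 − 4P = 6P − 55 → P* = $54, Q* = 269.
With the tax collected from buyers, demand (in seller-price terms) shifts: Qd = 485 − 4(P + 14.5).
New equilibrium: buyers pay $62.7, sellers receive $48.2, Q = 234.2. (Wedge: Pb − Ps = 14.5.)
Per-meal burden: buyers $8.7, sellers $5.8.
Buyers take the larger share because demand is less price-elastic here (demand slope 4 vs supply slope 6).
The less price-elastic side of the market bears the larger share of a per-unit tax.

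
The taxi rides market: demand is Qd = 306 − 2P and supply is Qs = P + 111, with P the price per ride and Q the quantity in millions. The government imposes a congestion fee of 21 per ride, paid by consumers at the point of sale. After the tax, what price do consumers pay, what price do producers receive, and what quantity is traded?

Consumers pay 72; producers receive 51; quantity = 162.

Before the tax: set 306 − 2P = P + 111 → P* = 65, Q* = 176.
With the tax collected from consumers, demand (in seller-price terms) shifts: Qd = 306 − 2(P + 21).
New equilibrium: consumers pay 72, producers receive 51, Q = 162. (Wedge: Pb − Ps = 21.)
The less price-elastic side of the market bears the larger share of a per-unit tax.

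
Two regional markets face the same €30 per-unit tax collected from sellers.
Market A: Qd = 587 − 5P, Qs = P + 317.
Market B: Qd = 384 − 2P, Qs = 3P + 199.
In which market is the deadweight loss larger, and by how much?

Market B, by €165.

Market A: pre-tax P* = €45, Q* = 362; post-tax Q = 337; deadweight loss = €375.
Market B: pre-tax P* = €37, Q* = 310; post-tax Q = 274; deadweight loss = €540.
Difference: €375 vs €540 → market B is larger by €165.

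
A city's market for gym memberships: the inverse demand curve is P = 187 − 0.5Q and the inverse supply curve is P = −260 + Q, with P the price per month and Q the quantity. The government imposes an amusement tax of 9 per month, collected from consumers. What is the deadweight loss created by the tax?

Rewrite in direct form: Qd = 374 − 2P and Qs = P + 260.
Before the tax: set 374 − 2P = P + 260 → P* = 38, Q* = 298.
With the tax collected from consumers, demand (in seller-price terms) shifts: Qd = 374 − 2(P + 9).
New equilibrium: consumers pay 41, sellers receive 32, Q = 292. (Wedge: Pb − Ps = 9.)
Quantity falls by |ΔQ| = |298 − 292| = 6.
DWL = ½ · t · |ΔQ| = ½ · 9 · 6 = 27.

Deadweight loss = 27.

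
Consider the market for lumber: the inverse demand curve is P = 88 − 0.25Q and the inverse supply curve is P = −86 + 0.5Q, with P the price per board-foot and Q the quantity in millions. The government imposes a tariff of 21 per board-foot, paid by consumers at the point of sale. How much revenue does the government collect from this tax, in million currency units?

Tax revenue = 4284 million.

Rewrite in direct form: Qd = 352 − 4P and Qs = 2P + 172.
Before the tax: set 352 − 4P = 2P + 172 → P* = 30, Q* = 232.
With the tax collected from consumers, demand (in seller-price terms) shifts: Qd = 352 − 4(P + 21).
Solving gives Q = 204 with consumers paying 37 and suppliers receiving 16 (the 21 wedge).
Revenue = t · Q = 21 · 204 = 4284.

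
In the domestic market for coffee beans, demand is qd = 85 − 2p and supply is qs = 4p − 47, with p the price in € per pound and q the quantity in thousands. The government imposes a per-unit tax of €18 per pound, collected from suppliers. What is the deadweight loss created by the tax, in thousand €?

Deadweight loss = €216 thousand.

Before the tax: set 85 − 2p = 4p − 47 → p* = €22, q* = 41.
With the tax collected from suppliers, supply shifts: qs = 4(p − 18) − 47.
New equilibrium: buyers pay €34, suppliers receive €16, q = 17. (Wedge: pb − ps = 18.)
Quantity falls by |ΔQ| = |41 − 17| = 24.
DWL = ½ · t · |ΔQ| = ½ · 18 · 24 = €216.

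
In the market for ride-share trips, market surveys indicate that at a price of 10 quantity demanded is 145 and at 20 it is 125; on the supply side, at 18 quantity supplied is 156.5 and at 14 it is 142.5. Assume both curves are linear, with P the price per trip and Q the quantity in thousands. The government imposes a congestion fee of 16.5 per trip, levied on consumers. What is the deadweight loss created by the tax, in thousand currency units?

Demand slope: (125 − 145)/(20 − 10) = -2, so Qd = 165 − 2P.
Supply slope: (142.5 − 156.5)/(14 − 18) = 3.5, so Qs = 3.5P + 93.5.
Before the tax: set 165 − 2P = 3.5P + 93.5 → P* = 13, Q* = 139.
With the tax collected from consumers, demand (in seller-price terms) shifts: Qd = 165 − 2(P + 16.5).
Solving gives Q = 118 with consumers paying 23.5 and sellers receiving 7 (the 16.5 wedge).
Quantity falls by |ΔQ| = |139 − 118| = 21.
DWL = ½ · t · |ΔQ| = ½ · 16.5 · 21 = 173.25.

Deadweight loss = 173.25 thousand.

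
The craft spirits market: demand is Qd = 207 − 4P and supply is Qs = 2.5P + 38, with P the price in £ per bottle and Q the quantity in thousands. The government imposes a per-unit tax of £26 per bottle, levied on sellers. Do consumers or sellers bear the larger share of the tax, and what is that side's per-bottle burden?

Before the tax: set 207 − 4P = 2.5P + 38 → P* = £26, Q* = 103.
With the tax collected from sellers, supply shifts: Qs = 2.5(P − 26) + 38.
New equilibrium: consumers pay £36, sellers receive £10, Q = 63. (Wedge: Pb − Ps = 26.)
Per-bottle burden: consumers £10, sellers £16.
Sellers take the larger share because supply is less price-elastic here (demand slope 4 vs supply slope 2.5).

Sellers bear the larger share: £16 per bottle.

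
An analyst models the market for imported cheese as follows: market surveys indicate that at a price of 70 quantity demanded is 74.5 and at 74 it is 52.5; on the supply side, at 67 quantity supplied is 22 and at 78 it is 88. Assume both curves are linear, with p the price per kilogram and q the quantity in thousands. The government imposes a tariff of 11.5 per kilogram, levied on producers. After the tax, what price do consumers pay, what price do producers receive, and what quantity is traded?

Consumers pay 79; producers receive 67.5; quantity = 25.

Demand slope: (52.5 − 74.5)/(74 − 70) = -5.5, so qd = 459.5 − 5.5p.
Supply slope: (88 − 22)/(78 − 67) = 6, so qs = 6p − 380.
Before the tax: set 459.5 − 5.5p = 6p − 380 → p* = 73, q* = 58.
With the tax collected from producers, supply shifts: qs = 6(p − 11.5) − 380.
New equilibrium: consumers pay 79, producers receive 67.5, q = 25. (Wedge: pb − ps = 11.5.)
The less price-elastic side of the market bears the larger share of a per-unit tax.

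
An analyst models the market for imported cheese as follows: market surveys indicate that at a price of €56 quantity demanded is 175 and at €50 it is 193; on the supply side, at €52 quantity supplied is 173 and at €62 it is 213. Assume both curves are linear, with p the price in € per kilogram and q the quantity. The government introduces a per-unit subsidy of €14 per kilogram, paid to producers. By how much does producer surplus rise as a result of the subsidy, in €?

Producer surplus rises by €1158.

Demand slope: (193 − 175)/(50 − 56) = -3, so qd = 343 − 3p.
Supply slope: (213 − 173)/(62 − 52) = 4, so qs = 4p − 35.
Before the subsidy: set 343 − 3p = 4p − 35 → p* = €54, q* = 181.
With a per-unit subsidy paid to producers, each receives p + 14 per unit sold, so supply becomes qs = 4(p + 14) − 35.
New equilibrium: consumers pay €46, producers receive €60, q = 205. (Wedge: pb − ps = −14.)
ΔPS is the trapezoid between Q = 205 and Q = 181 of height €6: ½ · (181 + 205) · 6 = €1158.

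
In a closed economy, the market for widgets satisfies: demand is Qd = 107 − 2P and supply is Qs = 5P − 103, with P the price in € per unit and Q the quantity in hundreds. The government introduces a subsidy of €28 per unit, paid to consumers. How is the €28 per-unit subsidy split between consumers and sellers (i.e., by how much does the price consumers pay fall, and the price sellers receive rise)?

Before the subsidy: set 107 − 2P = 5P − 103 → P* = €30, Q* = 47.
With a per-unit subsidy paid to consumers, each effectively pays P − 28, so demand becomes Qd = 107 − 2(P − 28).
Solving gives Q = 87 with consumers paying €10 and sellers receiving €38 (the €28 wedge).
Gain to consumers: €20; to sellers: €8. (They sum to €28.)

Consumers gain €20 per unit; sellers gain €8 per unit.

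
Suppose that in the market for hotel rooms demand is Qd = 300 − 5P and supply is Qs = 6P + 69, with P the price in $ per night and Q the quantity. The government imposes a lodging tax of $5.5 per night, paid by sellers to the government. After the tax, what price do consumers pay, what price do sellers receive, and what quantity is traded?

Consumers pay $24; sellers receive $18.5; quantity = 180.

Without the tax, 300 − 5P = 6P + 69 gives 11P = 231, so P* = $21 and Q* = 195.
With the tax collected from sellers, supply shifts: Qs = 6(P − 5.5) + 69.
Solving gives Q = 180 with consumers paying $24 and sellers receiving $18.5 (the $5.5 wedge).
The less price-elastic side of the market bears the larger share of a per-unit tax.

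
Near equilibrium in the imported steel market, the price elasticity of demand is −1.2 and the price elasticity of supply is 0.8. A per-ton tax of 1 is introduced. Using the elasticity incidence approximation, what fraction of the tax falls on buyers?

Incidence ratio: buyers' share ≈ εs / (εs + |εd|) = 0.8 / (0.8 + 1.2) = 0.4.
Supply is the less elastic side, so buyers bear the smaller share.

Buyers' share ≈ 0.4.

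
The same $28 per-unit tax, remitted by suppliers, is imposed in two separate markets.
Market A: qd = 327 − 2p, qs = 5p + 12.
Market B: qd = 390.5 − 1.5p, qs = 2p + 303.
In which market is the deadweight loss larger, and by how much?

Market A: pre-tax p* = $45, q* = 237; post-tax q = 197; deadweight loss = $560.
Market B: pre-tax p* = $25, q* = 353; post-tax q = 329; deadweight loss = $336.
Difference: $560 vs $336 → market A is larger by $224.

Market A, by $224.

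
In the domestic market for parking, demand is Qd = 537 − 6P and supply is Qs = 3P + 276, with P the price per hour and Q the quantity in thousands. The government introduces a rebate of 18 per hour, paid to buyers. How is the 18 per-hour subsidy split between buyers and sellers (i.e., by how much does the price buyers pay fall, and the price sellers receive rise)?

Without the subsidy, 537 − 6P = 3P + 276 gives 9P = 261, so P* = 29 and Q* = 363.
With a per-unit subsidy paid to buyers, each effectively pays P − 18, so demand becomes Qd = 537 − 6(P − 18).
Solving gives Q = 399 with buyers paying 23 and sellers receiving 41 (the 18 wedge).
Gain to buyers: 6; to sellers: 12. (They sum to 18.)

Buyers gain 6 per hour; sellers gain 12 per hour.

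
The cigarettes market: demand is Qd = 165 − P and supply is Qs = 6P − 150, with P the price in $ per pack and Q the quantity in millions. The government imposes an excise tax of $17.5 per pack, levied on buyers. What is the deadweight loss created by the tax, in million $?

Before the tax: set 165 − P = 6P − 150 → P* = $45, Q* = 120.
With the tax collected from buyers, demand (in seller-price terms) shifts: Qd = 165 − (P + 17.5).
New equilibrium: buyers pay $60, suppliers receive $42.5, Q = 105. (Wedge: Pb − Ps = 17.5.)
Quantity falls by |ΔQ| = |120 − 105| = 15.
DWL = ½ · t · |ΔQ| = ½ · 17.5 · 15 = $131.25.

Deadweight loss = $131.25 million.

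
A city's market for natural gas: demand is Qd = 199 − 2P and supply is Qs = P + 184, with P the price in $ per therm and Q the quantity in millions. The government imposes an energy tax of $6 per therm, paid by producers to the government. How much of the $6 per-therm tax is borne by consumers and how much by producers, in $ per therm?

Consumers bear $2 per therm; producers bear $4 per therm.

Before the tax: set 199 − 2P = P + 184 → P* = $5, Q* = 189.
With the tax collected from producers, supply shifts: Qs = (P − 6) + 184.
New equilibrium: consumers pay $7, producers receive $1, Q = 185. (Wedge: Pb − Ps = 6.)
Burden on consumers: $2; on producers: $4. (They sum to $6.)
The less price-elastic side of the market bears the larger share of a per-unit tax.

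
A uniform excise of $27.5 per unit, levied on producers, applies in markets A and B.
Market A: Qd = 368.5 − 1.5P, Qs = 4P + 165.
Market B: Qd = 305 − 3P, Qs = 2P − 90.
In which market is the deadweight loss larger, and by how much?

Market A: pre-tax P* = $37, Q* = 313; post-tax Q = 283; deadweight loss = $412.5.
Market B: pre-tax P* = $79, Q* = 68; post-tax Q = 35; deadweight loss = $453.75.
Difference: $412.5 vs $453.75 → market B is larger by $41.25.

Market B, by $41.25.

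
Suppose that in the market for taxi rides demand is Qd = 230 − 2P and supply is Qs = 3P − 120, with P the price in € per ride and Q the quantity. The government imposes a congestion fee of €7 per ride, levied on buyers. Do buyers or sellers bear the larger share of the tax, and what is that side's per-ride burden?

Without the tax, 230 − 2P = 3P − 120 gives 5P = 350, so P* = €70 and Q* = 90.
With the tax collected from buyers, demand (in seller-price terms) shifts: Qd = 230 − 2(P + 7).
New equilibrium: buyers pay €74.2, sellers receive €67.2, Q = 81.6. (Wedge: Pb − Ps = 7.)
Per-ride burden: buyers €4.2, sellers €2.8.
Buyers take the larger share because demand is less price-elastic here (demand slope 2 vs supply slope 3).
The less price-elastic side of the market bears the larger share of a per-unit tax.

Buyers bear the larger share: €4.2 per ride.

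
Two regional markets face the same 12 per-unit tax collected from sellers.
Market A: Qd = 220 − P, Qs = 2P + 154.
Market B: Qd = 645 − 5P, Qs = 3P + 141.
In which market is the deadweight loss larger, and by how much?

Market B, by 87.

Market A: pre-tax P* = 22, Q* = 198; post-tax Q = 190; deadweight loss = 48.
Market B: pre-tax P* = 63, Q* = 330; post-tax Q = 307.5; deadweight loss = 135.
Difference: 48 vs 135 → market B is larger by 87.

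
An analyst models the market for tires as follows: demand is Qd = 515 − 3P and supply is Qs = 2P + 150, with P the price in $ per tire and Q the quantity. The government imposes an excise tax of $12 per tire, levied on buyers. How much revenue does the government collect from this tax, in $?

Without the tax, 515 − 3P = 2P + 150 gives 5P = 365, so P* = $73 and Q* = 296.
With the tax collected from buyers, demand (in seller-price terms) shifts: Qd = 515 − 3(P + 12).
Solving gives Q = 281.6 with buyers paying $77.8 and sellers receiving $65.8 (the $12 wedge).
Revenue = t · Q = 12 · 281.6 = $3379.2.

Tax revenue = $3379.2.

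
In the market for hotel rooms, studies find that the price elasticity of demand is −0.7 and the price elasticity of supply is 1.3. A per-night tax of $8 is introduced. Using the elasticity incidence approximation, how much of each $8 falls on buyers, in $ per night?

Incidence ratio: buyers' share ≈ εs / (εs + |εd|) = 1.3 / (1.3 + 0.7) = 0.65.
So buyers bear ≈ 0.65 × $8 = $5.2; suppliers bear $2.8.

Buyers bear ≈ $5.2 per night.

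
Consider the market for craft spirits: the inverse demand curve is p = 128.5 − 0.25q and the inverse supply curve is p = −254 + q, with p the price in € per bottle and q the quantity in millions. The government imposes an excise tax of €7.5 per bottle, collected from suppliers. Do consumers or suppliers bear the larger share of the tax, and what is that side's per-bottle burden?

Suppliers bear the larger share: €6 per bottle.

Inverting to q(p) form: qd = 514 − 4p; qs = p + 254.
Without the tax, 514 − 4p = p + 254 gives 5p = 260, so p* = €52 and q* = 306.
With the tax collected from suppliers, supply shifts: qs = (p − 7.5) + 254.
Solving gives q = 300 with consumers paying €53.5 and suppliers receiving €46 (the €7.5 wedge).
Per-bottle burden: consumers €1.5, suppliers €6.
Suppliers take the larger share because supply is less price-elastic here (demand slope 4 vs supply slope 1).
The less price-elastic side of the market bears the larger share of a per-unit tax.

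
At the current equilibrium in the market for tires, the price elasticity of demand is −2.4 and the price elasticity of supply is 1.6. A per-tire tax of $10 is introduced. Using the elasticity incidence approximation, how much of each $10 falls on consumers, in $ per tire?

Consumers bear ≈ $4 per tire.

Incidence ratio: consumers' share ≈ εs / (εs + |εd|) = 1.6 / (1.6 + 2.4) = 0.4.
So consumers bear ≈ 0.4 × $10 = $4; sellers bear $6.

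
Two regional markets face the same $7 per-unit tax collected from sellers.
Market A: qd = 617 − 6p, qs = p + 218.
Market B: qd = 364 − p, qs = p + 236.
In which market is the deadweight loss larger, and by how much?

Market A: pre-tax p* = $57, q* = 275; post-tax q = 269; deadweight loss = $21.
Market B: pre-tax p* = $64, q* = 300; post-tax q = 296.5; deadweight loss = $12.25.
Difference: $21 vs $12.25 → market A is larger by $8.75.

Market A, by $8.75.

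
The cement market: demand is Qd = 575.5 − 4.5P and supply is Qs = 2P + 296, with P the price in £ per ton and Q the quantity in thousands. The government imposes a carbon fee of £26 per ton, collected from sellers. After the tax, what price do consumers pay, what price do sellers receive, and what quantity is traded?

Consumers pay £51; sellers receive £25; quantity = 346.

Before the tax: set 575.5 − 4.5P = 2P + 296 → P* = £43, Q* = 382.
With the tax collected from sellers, supply shifts: Qs = 2(P − 26) + 296.
New equilibrium: consumers pay £51, sellers receive £25, Q = 346. (Wedge: Pb − Ps = 26.)
The less price-elastic side of the market bears the larger share of a per-unit tax.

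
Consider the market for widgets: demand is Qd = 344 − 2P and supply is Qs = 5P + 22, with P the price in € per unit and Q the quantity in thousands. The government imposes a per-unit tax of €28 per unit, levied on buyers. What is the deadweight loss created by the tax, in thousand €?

Deadweight loss = €560 thousand.

Without the tax, 344 − 2P = 5P + 22 gives 7P = 322, so P* = €46 and Q* = 252.
With the tax collected from buyers, demand (in seller-price terms) shifts: Qd = 344 − 2(P + 28).
New equilibrium: buyers pay €66, suppliers receive €38, Q = 212. (Wedge: Pb − Ps = 28.)
Quantity falls by |ΔQ| = |252 − 212| = 40.
DWL = ½ · t · |ΔQ| = ½ · 28 · 40 = €560.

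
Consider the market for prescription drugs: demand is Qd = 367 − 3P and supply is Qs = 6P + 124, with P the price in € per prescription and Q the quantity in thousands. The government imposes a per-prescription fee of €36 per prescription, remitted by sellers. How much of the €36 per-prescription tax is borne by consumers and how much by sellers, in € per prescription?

Consumers bear €24 per prescription; sellers bear €12 per prescription.

Without the tax, 367 − 3P = 6P + 124 gives 9P = 243, so P* = €27 and Q* = 286.
With the tax collected from sellers, supply shifts: Qs = 6(P − 36) + 124.
New equilibrium: consumers pay €51, sellers receive €15, Q = 214. (Wedge: Pb − Ps = 36.)
Burden on consumers: €24; on sellers: €12. (They sum to €36.)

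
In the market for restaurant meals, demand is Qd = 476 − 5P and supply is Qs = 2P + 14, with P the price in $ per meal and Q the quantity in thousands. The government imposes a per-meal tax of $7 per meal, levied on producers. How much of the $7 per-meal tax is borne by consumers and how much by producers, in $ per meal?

Consumers bear $2 per meal; producers bear $5 per meal.

Before the tax: set 476 − 5P = 2P + 14 → P* = $66, Q* = 146.
With the tax collected from producers, supply shifts: Qs = 2(P − 7) + 14.
New equilibrium: consumers pay $68, producers receive $61, Q = 136. (Wedge: Pb − Ps = 7.)
Burden on consumers: $2; on producers: $5. (They sum to $7.)
The less price-elastic side of the market bears the larger share of a per-unit tax.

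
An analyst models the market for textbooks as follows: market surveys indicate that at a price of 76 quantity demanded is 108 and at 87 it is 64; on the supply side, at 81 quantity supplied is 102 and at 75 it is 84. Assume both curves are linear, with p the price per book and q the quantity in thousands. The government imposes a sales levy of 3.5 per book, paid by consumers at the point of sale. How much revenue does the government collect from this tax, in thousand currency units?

Demand slope: (64 − 108)/(87 − 76) = -4, so qd = 412 − 4p.
Supply slope: (84 − 102)/(75 − 81) = 3, so qs = 3p − 141.
Before the tax: set 412 − 4p = 3p − 141 → p* = 79, q* = 96.
With the tax collected from consumers, demand (in seller-price terms) shifts: qd = 412 − 4(p + 3.5).
Solving gives q = 90 with consumers paying 80.5 and sellers receiving 77 (the 3.5 wedge).
Revenue = t · Q = 3.5 · 90 = 315.

Tax revenue = 315 thousand.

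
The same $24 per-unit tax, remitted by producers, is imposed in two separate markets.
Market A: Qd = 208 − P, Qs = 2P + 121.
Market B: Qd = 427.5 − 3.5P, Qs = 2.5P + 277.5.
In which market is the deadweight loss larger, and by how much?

Market A: pre-tax P* = $29, Q* = 179; post-tax Q = 163; deadweight loss = $192.
Market B: pre-tax P* = $25, Q* = 340; post-tax Q = 305; deadweight loss = $420.
Difference: $192 vs $420 → market B is larger by $228.

Market B, by $228.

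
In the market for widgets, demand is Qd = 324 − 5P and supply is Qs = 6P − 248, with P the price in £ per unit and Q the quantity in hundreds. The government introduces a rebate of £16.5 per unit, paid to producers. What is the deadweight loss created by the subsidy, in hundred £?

Before the subsidy: set 324 − 5P = 6P − 248 → P* = £52, Q* = 64.
With a per-unit subsidy paid to producers, each receives P + 16.5 per unit sold, so supply becomes Qs = 6(P + 16.5) − 248.
New equilibrium: buyers pay £43, producers receive £59.5, Q = 109. (Wedge: Pb − Ps = −16.5.)
Quantity rises by |ΔQ| = |64 − 109| = 45.
DWL = ½ · t · |ΔQ| = ½ · 16.5 · 45 = £371.25.

Deadweight loss = £371.25 hundred.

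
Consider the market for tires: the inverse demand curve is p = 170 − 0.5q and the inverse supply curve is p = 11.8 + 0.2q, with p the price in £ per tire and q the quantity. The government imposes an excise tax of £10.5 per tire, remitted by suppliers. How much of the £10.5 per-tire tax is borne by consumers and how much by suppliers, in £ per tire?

Rewrite in direct form: qd = 340 − 2p and qs = 5p − 59.
Before the tax: set 340 − 2p = 5p − 59 → p* = £57, q* = 226.
With the tax collected from suppliers, supply shifts: qs = 5(p − 10.5) − 59.
Solving gives q = 211 with consumers paying £64.5 and suppliers receiving £54 (the £10.5 wedge).
Burden on consumers: £7.5; on suppliers: £3. (They sum to £10.5.)
The less price-elastic side of the market bears the larger share of a per-unit tax.

Consumers bear £7.5 per tire; suppliers bear £3 per tire.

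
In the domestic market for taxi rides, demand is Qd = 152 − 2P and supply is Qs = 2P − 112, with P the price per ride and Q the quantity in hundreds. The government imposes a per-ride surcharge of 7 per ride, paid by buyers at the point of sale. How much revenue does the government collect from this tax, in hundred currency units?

Before the tax: set 152 − 2P = 2P − 112 → P* = 66, Q* = 20.
With the tax collected from buyers, demand (in seller-price terms) shifts: Qd = 152 − 2(P + 7).
Solving gives Q = 13 with buyers paying 69.5 and suppliers receiving 62.5 (the 7 wedge).
Revenue = t · Q = 7 · 13 = 91.

Tax revenue = 91 hundred.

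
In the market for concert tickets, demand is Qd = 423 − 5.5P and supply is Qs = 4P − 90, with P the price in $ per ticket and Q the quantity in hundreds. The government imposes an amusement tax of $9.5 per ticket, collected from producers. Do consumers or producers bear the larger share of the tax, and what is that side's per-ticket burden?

Producers bear the larger share: $5.5 per ticket.

Before the tax: set 423 − 5.5P = 4P − 90 → P* = $54, Q* = 126.
With the tax collected from producers, supply shifts: Qs = 4(P − 9.5) − 90.
Solving gives Q = 104 with consumers paying $58 and producers receiving $48.5 (the $9.5 wedge).
Per-ticket burden: consumers $4, producers $5.5.
Producers take the larger share because supply is less price-elastic here (demand slope 5.5 vs supply slope 4).
The less price-elastic side of the market bears the larger share of a per-unit tax.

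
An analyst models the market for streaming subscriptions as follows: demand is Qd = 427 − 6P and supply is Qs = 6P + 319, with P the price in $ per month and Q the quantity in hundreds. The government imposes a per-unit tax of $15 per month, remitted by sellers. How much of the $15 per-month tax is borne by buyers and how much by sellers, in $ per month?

Buyers bear $7.5 per month; sellers bear $7.5 per month.

Without the tax, 427 − 6P = 6P + 319 gives 12P = 108, so P* = $9 and Q* = 373.
With the tax collected from sellers, supply shifts: Qs = 6(P − 15) + 319.
Solving gives Q = 328 with buyers paying $16.5 and sellers receiving $1.5 (the $15 wedge).
Burden on buyers: $7.5; on sellers: $7.5. (They sum to $15.)
The less price-elastic side of the market bears the larger share of a per-unit tax.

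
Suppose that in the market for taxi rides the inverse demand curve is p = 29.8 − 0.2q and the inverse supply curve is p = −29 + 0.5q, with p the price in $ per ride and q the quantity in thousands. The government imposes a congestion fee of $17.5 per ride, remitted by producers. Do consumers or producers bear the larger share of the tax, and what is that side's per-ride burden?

Rewrite in direct form: qd = 149 − 5p and qs = 2p + 58.
Without the tax, 149 − 5p = 2p + 58 gives 7p = 91, so p* = $13 and q* = 84.
With the tax collected from producers, supply shifts: qs = 2(p − 17.5) + 58.
New equilibrium: consumers pay $18, producers receive $0.5, q = 59. (Wedge: pb − ps = 17.5.)
Per-ride burden: consumers $5, producers $12.5.
Producers take the larger share because supply is less price-elastic here (demand slope 5 vs supply slope 2).
The less price-elastic side of the market bears the larger share of a per-unit tax.

Producers bear the larger share: $12.5 per ride.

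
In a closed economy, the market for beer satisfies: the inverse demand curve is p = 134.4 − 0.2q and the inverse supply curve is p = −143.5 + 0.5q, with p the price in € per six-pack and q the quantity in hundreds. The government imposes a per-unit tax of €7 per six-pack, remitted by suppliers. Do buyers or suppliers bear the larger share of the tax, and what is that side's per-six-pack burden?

Inverting to q(p) form: qd = 672 − 5p; qs = 2p + 287.
Before the tax: set 672 − 5p = 2p + 287 → p* = €55, q* = 397.
With the tax collected from suppliers, supply shifts: qs = 2(p − 7) + 287.
New equilibrium: buyers pay €57, suppliers receive €50, q = 387. (Wedge: pb − ps = 7.)
Per-six-pack burden: buyers €2, suppliers €5.
Suppliers take the larger share because supply is less price-elastic here (demand slope 5 vs supply slope 2).
The less price-elastic side of the market bears the larger share of a per-unit tax.

Suppliers bear the larger share: €5 per six-pack.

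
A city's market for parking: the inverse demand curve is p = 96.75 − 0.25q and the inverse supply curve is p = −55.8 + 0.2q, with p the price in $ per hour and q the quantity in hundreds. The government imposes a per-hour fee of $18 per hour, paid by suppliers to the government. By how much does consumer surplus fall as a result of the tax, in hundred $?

Inverting to q(p) form: qd = 387 − 4p; qs = 5p + 279.
Without the tax, 387 − 4p = 5p + 279 gives 9p = 108, so p* = $12 and q* = 339.
With the tax collected from suppliers, supply shifts: qs = 5(p − 18) + 279.
Solving gives q = 299 with consumers paying $22 and suppliers receiving $4 (the $18 wedge).
ΔCS is the trapezoid between Q = 299 and Q = 339 of height $10: ½ · (339 + 299) · 10 = $3190.

Consumer surplus falls by $3190 hundred.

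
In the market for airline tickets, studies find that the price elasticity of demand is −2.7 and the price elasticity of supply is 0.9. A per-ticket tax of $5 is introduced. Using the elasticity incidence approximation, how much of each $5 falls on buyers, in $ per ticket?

Incidence ratio: buyers' share ≈ εs / (εs + |εd|) = 0.9 / (0.9 + 2.7) = 0.25.
So buyers bear ≈ 0.25 × $5 = $1.25; suppliers bear $3.75.

Buyers bear ≈ $1.25 per ticket.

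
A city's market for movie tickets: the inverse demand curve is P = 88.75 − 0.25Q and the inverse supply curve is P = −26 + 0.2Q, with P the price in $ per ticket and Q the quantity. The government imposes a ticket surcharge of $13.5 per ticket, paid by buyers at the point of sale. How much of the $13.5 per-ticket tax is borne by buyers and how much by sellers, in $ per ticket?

Inverting to Q(P) form: Qd = 355 − 4P; Qs = 5P + 130.
Before the tax: set 355 − 4P = 5P + 130 → P* = $25, Q* = 255.
With the tax collected from buyers, demand (in seller-price terms) shifts: Qd = 355 − 4(P + 13.5).
Solving gives Q = 225 with buyers paying $32.5 and sellers receiving $19 (the $13.5 wedge).
Burden on buyers: $7.5; on sellers: $6. (They sum to $13.5.)
The less price-elastic side of the market bears the larger share of a per-unit tax.

Buyers bear $7.5 per ticket; sellers bear $6 per ticket.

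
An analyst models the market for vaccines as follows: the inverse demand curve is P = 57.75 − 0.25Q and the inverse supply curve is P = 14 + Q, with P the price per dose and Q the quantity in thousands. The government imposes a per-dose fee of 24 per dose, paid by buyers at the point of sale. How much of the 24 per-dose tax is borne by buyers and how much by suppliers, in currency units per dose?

Inverting to Q(P) form: Qd = 231 − 4P; Qs = P − 14.
Before the tax: set 231 − 4P = P − 14 → P* = 49, Q* = 35.
With the tax collected from buyers, demand (in seller-price terms) shifts: Qd = 231 − 4(P + 24).
Solving gives Q = 15.8 with buyers paying 53.8 and suppliers receiving 29.8 (the 24 wedge).
Burden on buyers: 4.8; on suppliers: 19.2. (They sum to 24.)

Buyers bear 4.8 per dose; suppliers bear 19.2 per dose.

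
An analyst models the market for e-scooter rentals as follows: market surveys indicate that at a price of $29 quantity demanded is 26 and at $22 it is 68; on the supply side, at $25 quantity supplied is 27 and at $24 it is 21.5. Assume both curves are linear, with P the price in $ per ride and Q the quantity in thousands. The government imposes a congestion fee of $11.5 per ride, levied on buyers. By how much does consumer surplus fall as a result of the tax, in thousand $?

Consumer surplus falls by $118.25 thousand.

Demand slope: (68 − 26)/(22 − 29) = -6, so Qd = 200 − 6P.
Supply slope: (21.5 − 27)/(24 − 25) = 5.5, so Qs = 5.5P − 110.5.
Without the tax, 200 − 6P = 5.5P − 110.5 gives 11.5P = 310.5, so P* = $27 and Q* = 38.
With the tax collected from buyers, demand (in seller-price terms) shifts: Qd = 200 − 6(P + 11.5).
New equilibrium: buyers pay $32.5, sellers receive $21, Q = 5. (Wedge: Pb − Ps = 11.5.)
ΔCS is the trapezoid between Q = 5 and Q = 38 of height $5.5: ½ · (38 + 5) · 5.5 = $118.25.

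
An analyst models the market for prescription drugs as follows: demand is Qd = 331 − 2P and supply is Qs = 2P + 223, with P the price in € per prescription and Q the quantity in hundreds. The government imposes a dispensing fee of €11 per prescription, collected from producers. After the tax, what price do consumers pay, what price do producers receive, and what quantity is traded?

Before the tax: set 331 − 2P = 2P + 223 → P* = €27, Q* = 277.
With the tax collected from producers, supply shifts: Qs = 2(P − 11) + 223.
New equilibrium: consumers pay €32.5, producers receive €21.5, Q = 266. (Wedge: Pb − Ps = 11.)
The less price-elastic side of the market bears the larger share of a per-unit tax.

Consumers pay €32.5; producers receive €21.5; quantity = 266.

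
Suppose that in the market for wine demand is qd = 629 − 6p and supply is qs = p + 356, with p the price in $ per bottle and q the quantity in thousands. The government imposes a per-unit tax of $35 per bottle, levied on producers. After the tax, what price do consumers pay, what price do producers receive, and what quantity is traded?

Consumers pay $44; producers receive $9; quantity = 365.

Without the tax, 629 − 6p = p + 356 gives 7p = 273, so p* = $39 and q* = 395.
With the tax collected from producers, supply shifts: qs = (p − 35) + 356.
New equilibrium: consumers pay $44, producers receive $9, q = 365. (Wedge: pb − ps = 35.)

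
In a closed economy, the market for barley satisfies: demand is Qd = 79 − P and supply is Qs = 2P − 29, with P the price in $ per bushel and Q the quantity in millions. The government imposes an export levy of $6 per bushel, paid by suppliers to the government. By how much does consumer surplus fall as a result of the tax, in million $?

Without the tax, 79 − P = 2P − 29 gives 3P = 108, so P* = $36 and Q* = 43.
With the tax collected from suppliers, supply shifts: Qs = 2(P − 6) − 29.
New equilibrium: buyers pay $40, suppliers receive $34, Q = 39. (Wedge: Pb − Ps = 6.)
ΔCS is the trapezoid between Q = 39 and Q = 43 of height $4: ½ · (43 + 39) · 4 = $164.

Consumer surplus falls by $164 million.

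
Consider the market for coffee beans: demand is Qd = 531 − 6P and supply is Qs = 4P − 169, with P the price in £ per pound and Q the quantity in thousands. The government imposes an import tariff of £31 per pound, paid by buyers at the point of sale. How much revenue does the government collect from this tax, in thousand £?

Before the tax: set 531 − 6P = 4P − 169 → P* = £70, Q* = 111.
With the tax collected from buyers, demand (in seller-price terms) shifts: Qd = 531 − 6(P + 31).
New equilibrium: buyers pay £82.4, producers receive £51.4, Q = 36.6. (Wedge: Pb − Ps = 31.)
Revenue = t · Q = 31 · 36.6 = £1134.6.

Tax revenue = £1134.6 thousand.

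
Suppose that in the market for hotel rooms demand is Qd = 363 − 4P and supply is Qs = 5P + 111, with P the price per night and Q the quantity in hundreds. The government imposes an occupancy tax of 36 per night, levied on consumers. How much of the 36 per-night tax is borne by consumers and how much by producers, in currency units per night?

Before the tax: set 363 − 4P = 5P + 111 → P* = 28, Q* = 251.
With the tax collected from consumers, demand (in seller-price terms) shifts: Qd = 363 − 4(P + 36).
Solving gives Q = 171 with consumers paying 48 and producers receiving 12 (the 36 wedge).
Burden on consumers: 20; on producers: 16. (They sum to 36.)

Consumers bear 20 per night; producers bear 16 per night.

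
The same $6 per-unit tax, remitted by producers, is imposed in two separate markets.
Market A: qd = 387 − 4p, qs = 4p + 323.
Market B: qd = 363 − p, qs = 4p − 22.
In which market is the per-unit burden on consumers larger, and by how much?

Market B, by $1.8.

Market A: pre-tax p* = $8, q* = 355; post-tax q = 343; per-unit burden on consumers = $3.
Market B: pre-tax p* = $77, q* = 286; post-tax q = 281.2; per-unit burden on consumers = $4.8.
Difference: $3 vs $4.8 → market B is larger by $1.8.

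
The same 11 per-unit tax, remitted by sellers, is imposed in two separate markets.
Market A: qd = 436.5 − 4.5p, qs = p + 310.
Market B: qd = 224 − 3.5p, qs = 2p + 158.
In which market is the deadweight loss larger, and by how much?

Market A: pre-tax p* = 23, q* = 333; post-tax q = 324; deadweight loss = 49.5.
Market B: pre-tax p* = 12, q* = 182; post-tax q = 168; deadweight loss = 77.
Difference: 49.5 vs 77 → market B is larger by 27.5.

Market B, by 27.5.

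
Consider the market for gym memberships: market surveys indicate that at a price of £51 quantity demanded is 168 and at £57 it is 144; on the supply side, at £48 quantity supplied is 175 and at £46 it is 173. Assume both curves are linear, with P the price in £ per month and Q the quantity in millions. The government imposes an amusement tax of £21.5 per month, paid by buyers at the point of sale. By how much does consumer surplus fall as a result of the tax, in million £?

Demand slope: (144 − 168)/(57 − 51) = -4, so Qd = 372 − 4P.
Supply slope: (173 − 175)/(46 − 48) = 1, so Qs = P + 127.
Before the tax: set 372 − 4P = P + 127 → P* = £49, Q* = 176.
With the tax collected from buyers, demand (in seller-price terms) shifts: Qd = 372 − 4(P + 21.5).
Solving gives Q = 158.8 with buyers paying £53.3 and producers receiving £31.8 (the £21.5 wedge).
ΔCS is the trapezoid between Q = 158.8 and Q = 176 of height £4.3: ½ · (176 + 158.8) · 4.3 = £719.82.

Consumer surplus falls by £719.82 million.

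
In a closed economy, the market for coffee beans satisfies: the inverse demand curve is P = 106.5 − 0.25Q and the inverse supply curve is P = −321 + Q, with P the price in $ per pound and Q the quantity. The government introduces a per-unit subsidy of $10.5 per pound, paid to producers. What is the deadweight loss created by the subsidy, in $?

Rewrite in direct form: Qd = 426 − 4P and Qs = P + 321.
Without the subsidy, 426 − 4P = P + 321 gives 5P = 105, so P* = $21 and Q* = 342.
With a per-unit subsidy paid to producers, each receives P + 10.5 per unit sold, so supply becomes Qs = (P + 10.5) + 321.
Solving gives Q = 350.4 with buyers paying $18.9 and producers receiving $29.4 (the $10.5 wedge).
Quantity rises by |ΔQ| = |342 − 350.4| = 8.4.
DWL = ½ · t · |ΔQ| = ½ · 10.5 · 8.4 = $44.1.

Deadweight loss = $44.1.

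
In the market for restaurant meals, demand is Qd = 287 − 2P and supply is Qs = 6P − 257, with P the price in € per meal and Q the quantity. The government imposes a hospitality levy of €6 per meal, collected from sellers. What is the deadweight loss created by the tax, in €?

Deadweight loss = €27.

Before the tax: set 287 − 2P = 6P − 257 → P* = €68, Q* = 151.
With the tax collected from sellers, supply shifts: Qs = 6(P − 6) − 257.
New equilibrium: consumers pay €72.5, sellers receive €66.5, Q = 142. (Wedge: Pb − Ps = 6.)
Quantity falls by |ΔQ| = |151 − 142| = 9.
DWL = ½ · t · |ΔQ| = ½ · 6 · 9 = €27.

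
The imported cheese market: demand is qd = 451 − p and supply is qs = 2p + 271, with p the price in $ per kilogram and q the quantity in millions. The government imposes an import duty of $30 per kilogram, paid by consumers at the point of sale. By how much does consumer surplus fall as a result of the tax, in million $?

Before the tax: set 451 − p = 2p + 271 → p* = $60, q* = 391.
With the tax collected from consumers, demand (in seller-price terms) shifts: qd = 451 − (p + 30).
Solving gives q = 371 with consumers paying $80 and sellers receiving $50 (the $30 wedge).
ΔCS is the trapezoid between Q = 371 and Q = 391 of height $20: ½ · (391 + 371) · 20 = $7620.

Consumer surplus falls by $7620 million.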